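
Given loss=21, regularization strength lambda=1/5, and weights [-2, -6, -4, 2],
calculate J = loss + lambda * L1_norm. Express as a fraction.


L1 norm = sum(|w|) = 14. J = 21 + 1/5 * 14 = 119/5.

119/5


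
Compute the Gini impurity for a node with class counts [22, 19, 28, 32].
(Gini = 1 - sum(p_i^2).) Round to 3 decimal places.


Total = 101. Proportions: 22/101, 19/101, 28/101, 32/101. sum(p_i^2) = 0.2601. Gini = 1 - 0.2601 = 0.7399, which rounds to 0.740.

0.740


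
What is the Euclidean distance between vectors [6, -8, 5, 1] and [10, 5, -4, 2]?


d = sqrt(sum of squared differences). (6-10)^2=16, (-8-5)^2=169, (5--4)^2=81, (1-2)^2=1. Sum = 267.

sqrt(267)


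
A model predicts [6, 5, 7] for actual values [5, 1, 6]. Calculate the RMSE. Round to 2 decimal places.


MSE = 6.0000. RMSE = sqrt(6.0000) = 2.45.

2.45


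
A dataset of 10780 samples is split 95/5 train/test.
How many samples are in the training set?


Test set = 10780 * 5% = 539. Training set = 10780 - 539 = 10241.

10241


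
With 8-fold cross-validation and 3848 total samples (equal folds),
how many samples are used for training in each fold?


Each validation fold has 3848/8 = 481 samples. Training set = 3848 - 481 = 3367.

3367


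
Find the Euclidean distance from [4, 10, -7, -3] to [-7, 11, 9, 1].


d = sqrt(sum of squared differences). (4--7)^2=121, (10-11)^2=1, (-7-9)^2=256, (-3-1)^2=16. Sum = 394.

sqrt(394)


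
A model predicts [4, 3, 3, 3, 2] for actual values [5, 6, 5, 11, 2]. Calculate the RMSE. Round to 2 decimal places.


MSE = 15.6000. RMSE = sqrt(15.6000) = 3.95.

3.95


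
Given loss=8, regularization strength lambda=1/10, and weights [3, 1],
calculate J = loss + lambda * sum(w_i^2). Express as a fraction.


L2 sq norm = sum(w^2) = 10. J = 8 + 1/10 * 10 = 9.

9


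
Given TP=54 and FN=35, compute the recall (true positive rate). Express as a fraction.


Recall = TP / (TP + FN) = 54 / 89 = 54/89.

54/89


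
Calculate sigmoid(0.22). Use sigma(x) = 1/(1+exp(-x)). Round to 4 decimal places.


sigma(0.22) = 1/(1+e^(-0.22)) = 1/(1+0.802519) = 1/1.802519 = 0.5548.

0.5548


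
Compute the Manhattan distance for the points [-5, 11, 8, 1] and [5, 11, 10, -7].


d = sum of absolute differences: |-5-5|=10 + |11-11|=0 + |8-10|=2 + |1--7|=8 = 20.

20


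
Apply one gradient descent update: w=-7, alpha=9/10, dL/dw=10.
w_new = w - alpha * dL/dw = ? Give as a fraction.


w_new = -7 - 9/10 * 10 = -7 - 9 = -16.

-16


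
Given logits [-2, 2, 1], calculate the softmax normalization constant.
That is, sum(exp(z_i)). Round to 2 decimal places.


Denom = e^-2=0.1353 + e^2=7.3891 + e^1=2.7183. Sum = 10.2427, which rounds to 10.24.

10.24


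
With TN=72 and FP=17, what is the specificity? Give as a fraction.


Specificity = TN / (TN + FP) = 72 / 89 = 72/89.

72/89


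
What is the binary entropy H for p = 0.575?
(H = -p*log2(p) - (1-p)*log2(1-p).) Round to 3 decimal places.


H = -0.575*log2(0.575) - 0.425*log2(0.425) = 0.984.

0.984


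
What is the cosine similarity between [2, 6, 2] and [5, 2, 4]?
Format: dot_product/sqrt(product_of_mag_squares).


dot = 30. |a|^2 = 44, |b|^2 = 45. cos = 30/sqrt(1980).

30/sqrt(1980)


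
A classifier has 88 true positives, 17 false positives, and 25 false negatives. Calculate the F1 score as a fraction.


Precision = 88/105 = 88/105. Recall = 88/113 = 88/113. F1 = 2*P*R/(P+R) = 88/109.

88/109


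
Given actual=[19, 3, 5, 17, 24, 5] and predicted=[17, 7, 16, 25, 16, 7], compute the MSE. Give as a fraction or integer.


MSE = (1/6) * ((19-17)^2=4 + (3-7)^2=16 + (5-16)^2=121 + (17-25)^2=64 + (24-16)^2=64 + (5-7)^2=4). Sum = 273. MSE = 91/2.

91/2


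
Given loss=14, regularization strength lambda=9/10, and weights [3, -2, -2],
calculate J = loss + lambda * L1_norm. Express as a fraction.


L1 norm = sum(|w|) = 7. J = 14 + 9/10 * 7 = 203/10.

203/10


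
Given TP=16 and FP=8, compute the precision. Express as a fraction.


Precision = TP / (TP + FP) = 16 / 24 = 2/3.

2/3


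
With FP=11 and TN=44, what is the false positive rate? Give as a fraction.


FPR = FP / (FP + TN) = 11 / 55 = 1/5.

1/5


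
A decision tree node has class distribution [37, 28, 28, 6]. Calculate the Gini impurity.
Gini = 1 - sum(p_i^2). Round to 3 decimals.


Total = 99. Proportions: 37/99, 28/99, 28/99, 6/99. sum(p_i^2) = 0.3033. Gini = 1 - 0.3033 = 0.6967, which rounds to 0.697.

0.697


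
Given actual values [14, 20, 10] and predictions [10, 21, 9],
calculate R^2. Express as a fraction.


Mean(y) = 44/3. SS_res = 18. SS_tot = 152/3. R^2 = 1 - 18/(152/3) = 49/76.

49/76


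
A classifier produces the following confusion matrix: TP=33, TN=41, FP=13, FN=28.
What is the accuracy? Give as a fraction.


Accuracy = (TP + TN) / (TP + TN + FP + FN) = (33 + 41) / 115 = 74/115.

74/115


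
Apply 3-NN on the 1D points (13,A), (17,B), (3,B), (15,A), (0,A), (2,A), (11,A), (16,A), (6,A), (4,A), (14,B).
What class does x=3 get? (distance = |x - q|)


Distances: |13-3|=10, |17-3|=14, |3-3|=0, |15-3|=12, |0-3|=3, |2-3|=1, |11-3|=8, |16-3|=13, |6-3|=3, |4-3|=1, |14-3|=11. 3 nearest: (3,B), (2,A), (4,A). Counts: {'B': 1, 'A': 2}. Majority class: A.

A


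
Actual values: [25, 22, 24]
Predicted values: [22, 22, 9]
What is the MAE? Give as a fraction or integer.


MAE = (1/3) * (|25-22|=3 + |22-22|=0 + |24-9|=15). Sum = 18. MAE = 6.

6


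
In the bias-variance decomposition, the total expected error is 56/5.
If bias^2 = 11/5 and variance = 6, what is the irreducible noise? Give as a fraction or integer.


Total error = bias^2 + variance + irreducible noise. So irreducible noise = 56/5 - 11/5 - 6 = 3.

3


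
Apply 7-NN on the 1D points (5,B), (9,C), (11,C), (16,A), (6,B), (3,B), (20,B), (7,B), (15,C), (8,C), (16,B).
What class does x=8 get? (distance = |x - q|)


Distances: |5-8|=3, |9-8|=1, |11-8|=3, |16-8|=8, |6-8|=2, |3-8|=5, |20-8|=12, |7-8|=1, |15-8|=7, |8-8|=0, |16-8|=8. 7 nearest: (8,C), (7,B), (9,C), (6,B), (5,B), (11,C), (3,B). Counts: {'C': 3, 'B': 4}. Majority class: B.

B


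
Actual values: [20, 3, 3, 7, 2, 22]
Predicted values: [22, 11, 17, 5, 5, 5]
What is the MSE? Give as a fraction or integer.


MSE = (1/6) * ((20-22)^2=4 + (3-11)^2=64 + (3-17)^2=196 + (7-5)^2=4 + (2-5)^2=9 + (22-5)^2=289). Sum = 566. MSE = 283/3.

283/3


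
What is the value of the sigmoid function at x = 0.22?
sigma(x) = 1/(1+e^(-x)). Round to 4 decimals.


sigma(0.22) = 1/(1+e^(-0.22)) = 1/(1+0.802519) = 1/1.802519 = 0.5548.

0.5548


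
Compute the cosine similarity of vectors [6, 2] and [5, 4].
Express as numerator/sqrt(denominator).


dot = 38. |a|^2 = 40, |b|^2 = 41. cos = 38/sqrt(1640).

38/sqrt(1640)


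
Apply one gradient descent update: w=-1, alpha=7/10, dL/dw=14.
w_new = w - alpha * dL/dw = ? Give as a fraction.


w_new = -1 - 7/10 * 14 = -1 - 49/5 = -54/5.

-54/5


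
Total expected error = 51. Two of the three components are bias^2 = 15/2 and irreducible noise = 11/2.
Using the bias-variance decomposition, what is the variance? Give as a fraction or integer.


Total error = bias^2 + variance + irreducible noise. So variance = 51 - 15/2 - 11/2 = 38.

38


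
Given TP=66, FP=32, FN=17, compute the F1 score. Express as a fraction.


Precision = 66/98 = 33/49. Recall = 66/83 = 66/83. F1 = 2*P*R/(P+R) = 132/181.

132/181


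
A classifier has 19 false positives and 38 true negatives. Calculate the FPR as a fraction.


FPR = FP / (FP + TN) = 19 / 57 = 1/3.

1/3


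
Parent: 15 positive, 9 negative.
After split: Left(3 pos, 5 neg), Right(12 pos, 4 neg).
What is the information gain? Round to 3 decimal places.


H(parent) = 0.9544. H(left) = 0.9544, H(right) = 0.8113. Weighted = (8/24)*0.9544 + (16/24)*0.8113 = 0.8590. IG = 0.9544 - 0.8590 = 0.0954, which rounds to 0.095.

0.095


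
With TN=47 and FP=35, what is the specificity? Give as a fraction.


Specificity = TN / (TN + FP) = 47 / 82 = 47/82.

47/82


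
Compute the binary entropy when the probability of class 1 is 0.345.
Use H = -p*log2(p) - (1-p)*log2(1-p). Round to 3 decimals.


H = -0.345*log2(0.345) - 0.655*log2(0.655) = 0.930.

0.930


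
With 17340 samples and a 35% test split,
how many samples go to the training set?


Test set = 17340 * 35% = 6069. Training set = 17340 - 6069 = 11271.

11271


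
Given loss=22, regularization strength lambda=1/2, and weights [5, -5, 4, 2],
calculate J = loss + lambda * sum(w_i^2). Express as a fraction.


L2 sq norm = sum(w^2) = 70. J = 22 + 1/2 * 70 = 57.

57


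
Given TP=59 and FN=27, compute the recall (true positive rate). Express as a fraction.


Recall = TP / (TP + FN) = 59 / 86 = 59/86.

59/86


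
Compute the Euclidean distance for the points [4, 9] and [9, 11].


d = sqrt(sum of squared differences). (4-9)^2=25, (9-11)^2=4. Sum = 29.

sqrt(29)


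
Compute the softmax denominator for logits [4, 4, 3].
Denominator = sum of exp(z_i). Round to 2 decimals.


Denom = e^4=54.5982 + e^4=54.5982 + e^3=20.0855. Sum = 129.2819, which rounds to 129.28.

129.28


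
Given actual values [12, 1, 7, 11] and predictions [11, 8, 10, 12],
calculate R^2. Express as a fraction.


Mean(y) = 31/4. SS_res = 60. SS_tot = 299/4. R^2 = 1 - 60/(299/4) = 59/299.

59/299


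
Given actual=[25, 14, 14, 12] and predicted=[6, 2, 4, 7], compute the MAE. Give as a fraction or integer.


MAE = (1/4) * (|25-6|=19 + |14-2|=12 + |14-4|=10 + |12-7|=5). Sum = 46. MAE = 23/2.

23/2


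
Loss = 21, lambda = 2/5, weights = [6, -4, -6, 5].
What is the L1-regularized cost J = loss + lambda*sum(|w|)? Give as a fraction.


L1 norm = sum(|w|) = 21. J = 21 + 2/5 * 21 = 147/5.

147/5


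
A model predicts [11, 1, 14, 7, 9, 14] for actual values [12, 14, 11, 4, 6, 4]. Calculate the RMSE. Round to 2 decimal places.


MSE = 49.5000. RMSE = sqrt(49.5000) = 7.04.

7.04


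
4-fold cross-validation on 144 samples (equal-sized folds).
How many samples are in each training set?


Each validation fold has 144/4 = 36 samples. Training set = 144 - 36 = 108.

108


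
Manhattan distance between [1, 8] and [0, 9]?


d = sum of absolute differences: |1-0|=1 + |8-9|=1 = 2.

2


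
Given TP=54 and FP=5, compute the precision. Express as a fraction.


Precision = TP / (TP + FP) = 54 / 59 = 54/59.

54/59


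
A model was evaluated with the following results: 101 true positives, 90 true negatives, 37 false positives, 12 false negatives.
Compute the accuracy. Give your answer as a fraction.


Accuracy = (TP + TN) / (TP + TN + FP + FN) = (101 + 90) / 240 = 191/240.

191/240


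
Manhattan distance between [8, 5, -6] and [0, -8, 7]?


d = sum of absolute differences: |8-0|=8 + |5--8|=13 + |-6-7|=13 = 34.

34


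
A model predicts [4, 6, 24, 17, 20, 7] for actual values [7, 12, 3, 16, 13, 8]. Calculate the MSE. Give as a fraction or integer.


MSE = (1/6) * ((7-4)^2=9 + (12-6)^2=36 + (3-24)^2=441 + (16-17)^2=1 + (13-20)^2=49 + (8-7)^2=1). Sum = 537. MSE = 179/2.

179/2


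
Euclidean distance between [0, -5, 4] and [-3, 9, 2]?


d = sqrt(sum of squared differences). (0--3)^2=9, (-5-9)^2=196, (4-2)^2=4. Sum = 209.

sqrt(209)


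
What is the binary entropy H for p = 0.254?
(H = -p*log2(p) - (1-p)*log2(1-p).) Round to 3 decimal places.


H = -0.254*log2(0.254) - 0.746*log2(0.746) = 0.818.

0.818


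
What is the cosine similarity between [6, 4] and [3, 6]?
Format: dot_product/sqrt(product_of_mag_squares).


dot = 42. |a|^2 = 52, |b|^2 = 45. cos = 42/sqrt(2340).

42/sqrt(2340)


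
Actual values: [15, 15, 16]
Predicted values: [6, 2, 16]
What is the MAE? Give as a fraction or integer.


MAE = (1/3) * (|15-6|=9 + |15-2|=13 + |16-16|=0). Sum = 22. MAE = 22/3.

22/3


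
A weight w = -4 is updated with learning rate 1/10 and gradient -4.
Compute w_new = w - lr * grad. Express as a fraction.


w_new = -4 - 1/10 * -4 = -4 - -2/5 = -18/5.

-18/5


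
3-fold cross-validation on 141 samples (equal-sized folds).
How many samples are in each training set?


Each validation fold has 141/3 = 47 samples. Training set = 141 - 47 = 94.

94


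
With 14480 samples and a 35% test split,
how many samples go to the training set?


Test set = 14480 * 35% = 5068. Training set = 14480 - 5068 = 9412.

9412


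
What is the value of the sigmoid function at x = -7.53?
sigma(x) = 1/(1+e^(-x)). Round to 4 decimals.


sigma(-7.53) = 1/(1+e^(7.53)) = 1/(1+1863.105504) = 1/1864.105504 = 0.0005.

0.0005


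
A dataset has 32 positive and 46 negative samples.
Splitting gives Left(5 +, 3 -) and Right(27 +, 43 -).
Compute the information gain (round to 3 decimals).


H(parent) = 0.9766. H(left) = 0.9544, H(right) = 0.9620. Weighted = (8/78)*0.9544 + (70/78)*0.9620 = 0.9612. IG = 0.9766 - 0.9612 = 0.0154, which rounds to 0.015.

0.015


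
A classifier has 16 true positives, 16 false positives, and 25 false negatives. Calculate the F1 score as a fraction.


Precision = 16/32 = 1/2. Recall = 16/41 = 16/41. F1 = 2*P*R/(P+R) = 32/73.

32/73


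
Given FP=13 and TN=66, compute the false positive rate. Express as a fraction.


FPR = FP / (FP + TN) = 13 / 79 = 13/79.

13/79


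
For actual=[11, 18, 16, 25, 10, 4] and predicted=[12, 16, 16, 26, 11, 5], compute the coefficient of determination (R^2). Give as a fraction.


Mean(y) = 14. SS_res = 8. SS_tot = 266. R^2 = 1 - 8/(266) = 129/133.

129/133


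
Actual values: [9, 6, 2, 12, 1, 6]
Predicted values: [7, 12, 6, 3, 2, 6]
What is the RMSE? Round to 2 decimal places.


MSE = 23.0000. RMSE = sqrt(23.0000) = 4.80.

4.80


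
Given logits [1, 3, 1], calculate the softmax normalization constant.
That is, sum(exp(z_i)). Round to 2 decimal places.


Denom = e^1=2.7183 + e^3=20.0855 + e^1=2.7183. Sum = 25.5221, which rounds to 25.52.

25.52


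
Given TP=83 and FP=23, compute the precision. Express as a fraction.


Precision = TP / (TP + FP) = 83 / 106 = 83/106.

83/106


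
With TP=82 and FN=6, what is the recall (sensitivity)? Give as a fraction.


Recall = TP / (TP + FN) = 82 / 88 = 41/44.

41/44


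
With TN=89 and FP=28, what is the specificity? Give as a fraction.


Specificity = TN / (TN + FP) = 89 / 117 = 89/117.

89/117


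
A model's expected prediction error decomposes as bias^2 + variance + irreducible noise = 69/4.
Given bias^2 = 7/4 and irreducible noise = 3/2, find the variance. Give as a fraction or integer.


Total error = bias^2 + variance + irreducible noise. So variance = 69/4 - 7/4 - 3/2 = 14.

14


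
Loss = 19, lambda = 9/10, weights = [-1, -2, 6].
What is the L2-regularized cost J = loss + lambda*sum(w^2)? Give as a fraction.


L2 sq norm = sum(w^2) = 41. J = 19 + 9/10 * 41 = 559/10.

559/10


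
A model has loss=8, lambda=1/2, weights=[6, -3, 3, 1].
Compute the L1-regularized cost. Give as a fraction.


L1 norm = sum(|w|) = 13. J = 8 + 1/2 * 13 = 29/2.

29/2


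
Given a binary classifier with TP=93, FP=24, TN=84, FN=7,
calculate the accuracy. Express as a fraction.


Accuracy = (TP + TN) / (TP + TN + FP + FN) = (93 + 84) / 208 = 177/208.

177/208


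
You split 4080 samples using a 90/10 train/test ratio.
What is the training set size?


Test set = 4080 * 10% = 408. Training set = 4080 - 408 = 3672.

3672


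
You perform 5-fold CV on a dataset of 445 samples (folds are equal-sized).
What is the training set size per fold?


Each validation fold has 445/5 = 89 samples. Training set = 445 - 89 = 356.

356


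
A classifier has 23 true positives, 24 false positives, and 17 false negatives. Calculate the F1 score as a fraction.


Precision = 23/47 = 23/47. Recall = 23/40 = 23/40. F1 = 2*P*R/(P+R) = 46/87.

46/87


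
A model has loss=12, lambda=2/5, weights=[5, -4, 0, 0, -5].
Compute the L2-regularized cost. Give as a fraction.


L2 sq norm = sum(w^2) = 66. J = 12 + 2/5 * 66 = 192/5.

192/5


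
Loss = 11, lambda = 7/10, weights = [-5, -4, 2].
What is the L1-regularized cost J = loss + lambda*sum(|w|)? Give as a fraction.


L1 norm = sum(|w|) = 11. J = 11 + 7/10 * 11 = 187/10.

187/10


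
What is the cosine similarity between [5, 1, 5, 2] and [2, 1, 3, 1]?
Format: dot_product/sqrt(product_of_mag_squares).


dot = 28. |a|^2 = 55, |b|^2 = 15. cos = 28/sqrt(825).

28/sqrt(825)


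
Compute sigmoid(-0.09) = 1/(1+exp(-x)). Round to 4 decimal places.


sigma(-0.09) = 1/(1+e^(0.09)) = 1/(1+1.094174) = 1/2.094174 = 0.4775.

0.4775


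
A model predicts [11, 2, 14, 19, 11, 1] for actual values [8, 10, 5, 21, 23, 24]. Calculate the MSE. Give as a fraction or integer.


MSE = (1/6) * ((8-11)^2=9 + (10-2)^2=64 + (5-14)^2=81 + (21-19)^2=4 + (23-11)^2=144 + (24-1)^2=529). Sum = 831. MSE = 277/2.

277/2


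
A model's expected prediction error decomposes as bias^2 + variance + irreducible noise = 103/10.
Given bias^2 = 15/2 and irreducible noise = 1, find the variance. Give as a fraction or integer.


Total error = bias^2 + variance + irreducible noise. So variance = 103/10 - 15/2 - 1 = 9/5.

9/5


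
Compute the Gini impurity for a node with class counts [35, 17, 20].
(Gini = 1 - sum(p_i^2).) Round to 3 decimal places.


Total = 72. Proportions: 35/72, 17/72, 20/72. sum(p_i^2) = 0.3692. Gini = 1 - 0.3692 = 0.6308, which rounds to 0.631.

0.631


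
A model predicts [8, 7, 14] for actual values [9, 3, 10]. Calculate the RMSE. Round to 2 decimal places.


MSE = 11.0000. RMSE = sqrt(11.0000) = 3.32.

3.32


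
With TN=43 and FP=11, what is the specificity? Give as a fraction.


Specificity = TN / (TN + FP) = 43 / 54 = 43/54.

43/54


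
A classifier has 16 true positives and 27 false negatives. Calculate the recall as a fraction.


Recall = TP / (TP + FN) = 16 / 43 = 16/43.

16/43


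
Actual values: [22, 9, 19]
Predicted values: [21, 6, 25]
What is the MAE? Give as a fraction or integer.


MAE = (1/3) * (|22-21|=1 + |9-6|=3 + |19-25|=6). Sum = 10. MAE = 10/3.

10/3


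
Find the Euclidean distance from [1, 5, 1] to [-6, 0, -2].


d = sqrt(sum of squared differences). (1--6)^2=49, (5-0)^2=25, (1--2)^2=9. Sum = 83.

sqrt(83)


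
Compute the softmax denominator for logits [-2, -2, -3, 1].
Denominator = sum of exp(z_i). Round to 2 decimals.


Denom = e^-2=0.1353 + e^-2=0.1353 + e^-3=0.0498 + e^1=2.7183. Sum = 3.0387, which rounds to 3.04.

3.04


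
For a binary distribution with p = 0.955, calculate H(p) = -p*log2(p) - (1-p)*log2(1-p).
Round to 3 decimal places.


H = -0.955*log2(0.955) - 0.045*log2(0.045) = 0.265.

0.265


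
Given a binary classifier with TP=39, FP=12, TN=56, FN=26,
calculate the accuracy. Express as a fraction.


Accuracy = (TP + TN) / (TP + TN + FP + FN) = (39 + 56) / 133 = 5/7.

5/7


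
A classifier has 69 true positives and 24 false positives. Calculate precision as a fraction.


Precision = TP / (TP + FP) = 69 / 93 = 23/31.

23/31


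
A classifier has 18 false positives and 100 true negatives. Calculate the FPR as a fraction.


FPR = FP / (FP + TN) = 18 / 118 = 9/59.

9/59


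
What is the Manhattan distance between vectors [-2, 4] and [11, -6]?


d = sum of absolute differences: |-2-11|=13 + |4--6|=10 = 23.

23


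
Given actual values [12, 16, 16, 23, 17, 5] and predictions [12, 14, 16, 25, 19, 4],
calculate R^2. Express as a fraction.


Mean(y) = 89/6. SS_res = 13. SS_tot = 1073/6. R^2 = 1 - 13/(1073/6) = 995/1073.

995/1073


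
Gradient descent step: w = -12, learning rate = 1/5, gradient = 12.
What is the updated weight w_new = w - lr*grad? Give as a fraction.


w_new = -12 - 1/5 * 12 = -12 - 12/5 = -72/5.

-72/5


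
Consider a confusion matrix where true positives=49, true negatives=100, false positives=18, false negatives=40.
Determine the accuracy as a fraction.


Accuracy = (TP + TN) / (TP + TN + FP + FN) = (49 + 100) / 207 = 149/207.

149/207


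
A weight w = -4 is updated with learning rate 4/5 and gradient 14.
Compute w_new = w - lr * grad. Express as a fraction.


w_new = -4 - 4/5 * 14 = -4 - 56/5 = -76/5.

-76/5


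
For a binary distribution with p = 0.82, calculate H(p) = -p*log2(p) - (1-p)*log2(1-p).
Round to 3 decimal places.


H = -0.82*log2(0.82) - 0.18*log2(0.18) = 0.680.

0.680


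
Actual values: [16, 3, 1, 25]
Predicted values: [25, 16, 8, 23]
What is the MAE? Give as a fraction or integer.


MAE = (1/4) * (|16-25|=9 + |3-16|=13 + |1-8|=7 + |25-23|=2). Sum = 31. MAE = 31/4.

31/4


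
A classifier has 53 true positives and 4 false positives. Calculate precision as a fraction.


Precision = TP / (TP + FP) = 53 / 57 = 53/57.

53/57


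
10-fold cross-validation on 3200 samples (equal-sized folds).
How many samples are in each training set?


Each validation fold has 3200/10 = 320 samples. Training set = 3200 - 320 = 2880.

2880


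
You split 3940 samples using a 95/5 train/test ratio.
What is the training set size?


Test set = 3940 * 5% = 197. Training set = 3940 - 197 = 3743.

3743


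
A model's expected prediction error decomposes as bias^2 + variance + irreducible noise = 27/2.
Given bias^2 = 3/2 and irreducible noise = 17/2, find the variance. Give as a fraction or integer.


Total error = bias^2 + variance + irreducible noise. So variance = 27/2 - 3/2 - 17/2 = 7/2.

7/2


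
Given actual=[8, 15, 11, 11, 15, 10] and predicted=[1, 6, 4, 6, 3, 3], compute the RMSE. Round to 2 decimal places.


MSE = 66.1667. RMSE = sqrt(66.1667) = 8.13.

8.13


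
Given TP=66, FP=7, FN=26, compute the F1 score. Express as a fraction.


Precision = 66/73 = 66/73. Recall = 66/92 = 33/46. F1 = 2*P*R/(P+R) = 4/5.

4/5


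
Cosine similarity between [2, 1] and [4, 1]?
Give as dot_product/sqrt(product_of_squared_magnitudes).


dot = 9. |a|^2 = 5, |b|^2 = 17. cos = 9/sqrt(85).

9/sqrt(85)


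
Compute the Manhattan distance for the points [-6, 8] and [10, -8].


d = sum of absolute differences: |-6-10|=16 + |8--8|=16 = 32.

32


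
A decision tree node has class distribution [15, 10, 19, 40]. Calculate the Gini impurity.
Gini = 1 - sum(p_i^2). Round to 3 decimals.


Total = 84. Proportions: 15/84, 10/84, 19/84, 40/84. sum(p_i^2) = 0.3240. Gini = 1 - 0.3240 = 0.6760, which rounds to 0.676.

0.676


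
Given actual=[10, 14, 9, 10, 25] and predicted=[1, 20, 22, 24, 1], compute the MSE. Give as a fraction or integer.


MSE = (1/5) * ((10-1)^2=81 + (14-20)^2=36 + (9-22)^2=169 + (10-24)^2=196 + (25-1)^2=576). Sum = 1058. MSE = 1058/5.

1058/5


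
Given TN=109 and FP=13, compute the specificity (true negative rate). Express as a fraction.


Specificity = TN / (TN + FP) = 109 / 122 = 109/122.

109/122


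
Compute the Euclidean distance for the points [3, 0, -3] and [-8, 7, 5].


d = sqrt(sum of squared differences). (3--8)^2=121, (0-7)^2=49, (-3-5)^2=64. Sum = 234.

sqrt(234)


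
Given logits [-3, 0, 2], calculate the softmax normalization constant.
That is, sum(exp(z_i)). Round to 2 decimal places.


Denom = e^-3=0.0498 + e^0=1.0000 + e^2=7.3891. Sum = 8.4389, which rounds to 8.44.

8.44


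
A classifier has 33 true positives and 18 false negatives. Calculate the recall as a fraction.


Recall = TP / (TP + FN) = 33 / 51 = 11/17.

11/17


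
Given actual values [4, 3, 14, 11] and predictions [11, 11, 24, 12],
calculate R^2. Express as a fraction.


Mean(y) = 8. SS_res = 214. SS_tot = 86. R^2 = 1 - 214/(86) = -64/43.

-64/43


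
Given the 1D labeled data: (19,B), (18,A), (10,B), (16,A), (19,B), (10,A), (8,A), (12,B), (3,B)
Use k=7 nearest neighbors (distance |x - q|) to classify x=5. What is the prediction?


Distances: |19-5|=14, |18-5|=13, |10-5|=5, |16-5|=11, |19-5|=14, |10-5|=5, |8-5|=3, |12-5|=7, |3-5|=2. 7 nearest: (3,B), (8,A), (10,A), (10,B), (12,B), (16,A), (18,A). Counts: {'B': 3, 'A': 4}. Majority class: A.

A


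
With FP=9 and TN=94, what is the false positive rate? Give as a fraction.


FPR = FP / (FP + TN) = 9 / 103 = 9/103.

9/103


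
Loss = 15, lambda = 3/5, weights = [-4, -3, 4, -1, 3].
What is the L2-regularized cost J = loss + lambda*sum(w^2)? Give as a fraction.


L2 sq norm = sum(w^2) = 51. J = 15 + 3/5 * 51 = 228/5.

228/5


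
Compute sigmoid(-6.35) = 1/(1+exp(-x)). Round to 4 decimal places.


sigma(-6.35) = 1/(1+e^(6.35)) = 1/(1+572.492709) = 1/573.492709 = 0.0017.

0.0017


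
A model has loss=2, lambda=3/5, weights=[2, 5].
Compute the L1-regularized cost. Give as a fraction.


L1 norm = sum(|w|) = 7. J = 2 + 3/5 * 7 = 31/5.

31/5


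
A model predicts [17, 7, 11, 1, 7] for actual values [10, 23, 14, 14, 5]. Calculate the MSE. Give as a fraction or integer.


MSE = (1/5) * ((10-17)^2=49 + (23-7)^2=256 + (14-11)^2=9 + (14-1)^2=169 + (5-7)^2=4). Sum = 487. MSE = 487/5.

487/5


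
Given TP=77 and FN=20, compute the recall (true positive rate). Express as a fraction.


Recall = TP / (TP + FN) = 77 / 97 = 77/97.

77/97


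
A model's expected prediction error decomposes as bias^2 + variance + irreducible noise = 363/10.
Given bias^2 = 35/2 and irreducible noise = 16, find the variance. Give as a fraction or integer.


Total error = bias^2 + variance + irreducible noise. So variance = 363/10 - 35/2 - 16 = 14/5.

14/5


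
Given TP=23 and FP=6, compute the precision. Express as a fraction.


Precision = TP / (TP + FP) = 23 / 29 = 23/29.

23/29


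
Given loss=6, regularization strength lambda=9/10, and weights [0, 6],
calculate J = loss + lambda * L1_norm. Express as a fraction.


L1 norm = sum(|w|) = 6. J = 6 + 9/10 * 6 = 57/5.

57/5


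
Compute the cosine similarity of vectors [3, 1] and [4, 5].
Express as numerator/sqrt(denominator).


dot = 17. |a|^2 = 10, |b|^2 = 41. cos = 17/sqrt(410).

17/sqrt(410)


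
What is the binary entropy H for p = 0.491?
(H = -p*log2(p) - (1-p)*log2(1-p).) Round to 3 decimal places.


H = -0.491*log2(0.491) - 0.509*log2(0.509) = 1.000.

1.000


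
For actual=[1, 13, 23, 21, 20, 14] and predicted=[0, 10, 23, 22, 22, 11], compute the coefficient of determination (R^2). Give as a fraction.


Mean(y) = 46/3. SS_res = 24. SS_tot = 976/3. R^2 = 1 - 24/(976/3) = 113/122.

113/122


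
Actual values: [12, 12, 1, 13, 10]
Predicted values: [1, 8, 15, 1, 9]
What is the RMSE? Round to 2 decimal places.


MSE = 95.6000. RMSE = sqrt(95.6000) = 9.78.

9.78


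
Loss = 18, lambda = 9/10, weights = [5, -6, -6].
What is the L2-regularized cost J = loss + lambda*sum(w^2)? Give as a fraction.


L2 sq norm = sum(w^2) = 97. J = 18 + 9/10 * 97 = 1053/10.

1053/10


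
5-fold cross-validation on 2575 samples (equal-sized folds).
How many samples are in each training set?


Each validation fold has 2575/5 = 515 samples. Training set = 2575 - 515 = 2060.

2060


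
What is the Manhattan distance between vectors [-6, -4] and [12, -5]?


d = sum of absolute differences: |-6-12|=18 + |-4--5|=1 = 19.

19


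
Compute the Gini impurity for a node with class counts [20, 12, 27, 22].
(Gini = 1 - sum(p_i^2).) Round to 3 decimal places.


Total = 81. Proportions: 20/81, 12/81, 27/81, 22/81. sum(p_i^2) = 0.2678. Gini = 1 - 0.2678 = 0.7322, which rounds to 0.732.

0.732


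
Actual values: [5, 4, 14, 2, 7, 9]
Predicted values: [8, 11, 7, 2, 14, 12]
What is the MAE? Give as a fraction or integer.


MAE = (1/6) * (|5-8|=3 + |4-11|=7 + |14-7|=7 + |2-2|=0 + |7-14|=7 + |9-12|=3). Sum = 27. MAE = 9/2.

9/2


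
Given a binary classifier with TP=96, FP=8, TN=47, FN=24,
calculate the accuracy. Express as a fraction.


Accuracy = (TP + TN) / (TP + TN + FP + FN) = (96 + 47) / 175 = 143/175.

143/175


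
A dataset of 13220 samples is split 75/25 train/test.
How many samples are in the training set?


Test set = 13220 * 25% = 3305. Training set = 13220 - 3305 = 9915.

9915


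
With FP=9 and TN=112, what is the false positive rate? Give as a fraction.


FPR = FP / (FP + TN) = 9 / 121 = 9/121.

9/121


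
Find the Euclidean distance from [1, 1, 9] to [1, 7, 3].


d = sqrt(sum of squared differences). (1-1)^2=0, (1-7)^2=36, (9-3)^2=36. Sum = 72.

sqrt(72)


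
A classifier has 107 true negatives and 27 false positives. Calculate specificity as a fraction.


Specificity = TN / (TN + FP) = 107 / 134 = 107/134.

107/134


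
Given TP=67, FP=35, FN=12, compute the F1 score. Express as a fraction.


Precision = 67/102 = 67/102. Recall = 67/79 = 67/79. F1 = 2*P*R/(P+R) = 134/181.

134/181


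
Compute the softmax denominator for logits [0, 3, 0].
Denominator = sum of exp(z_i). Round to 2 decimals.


Denom = e^0=1.0000 + e^3=20.0855 + e^0=1.0000. Sum = 22.0855, which rounds to 22.09.

22.09


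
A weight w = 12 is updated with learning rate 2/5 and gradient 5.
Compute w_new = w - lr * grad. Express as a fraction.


w_new = 12 - 2/5 * 5 = 12 - 2 = 10.

10


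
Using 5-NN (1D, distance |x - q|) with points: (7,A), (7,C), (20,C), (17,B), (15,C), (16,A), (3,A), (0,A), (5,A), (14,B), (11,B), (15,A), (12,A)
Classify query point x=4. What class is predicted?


Distances: |7-4|=3, |7-4|=3, |20-4|=16, |17-4|=13, |15-4|=11, |16-4|=12, |3-4|=1, |0-4|=4, |5-4|=1, |14-4|=10, |11-4|=7, |15-4|=11, |12-4|=8. 5 nearest: (3,A), (5,A), (7,A), (7,C), (0,A). Counts: {'A': 4, 'C': 1}. Majority class: A.

A


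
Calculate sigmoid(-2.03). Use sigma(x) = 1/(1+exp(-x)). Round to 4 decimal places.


sigma(-2.03) = 1/(1+e^(2.03)) = 1/(1+7.614086) = 1/8.614086 = 0.1161.

0.1161


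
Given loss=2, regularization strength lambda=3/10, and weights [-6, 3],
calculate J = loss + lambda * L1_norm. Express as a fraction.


L1 norm = sum(|w|) = 9. J = 2 + 3/10 * 9 = 47/10.

47/10


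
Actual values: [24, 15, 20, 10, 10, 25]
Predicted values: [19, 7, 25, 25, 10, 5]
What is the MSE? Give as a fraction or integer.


MSE = (1/6) * ((24-19)^2=25 + (15-7)^2=64 + (20-25)^2=25 + (10-25)^2=225 + (10-10)^2=0 + (25-5)^2=400). Sum = 739. MSE = 739/6.

739/6


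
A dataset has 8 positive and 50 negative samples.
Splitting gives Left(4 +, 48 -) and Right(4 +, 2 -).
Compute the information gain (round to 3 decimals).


H(parent) = 0.5788. H(left) = 0.3912, H(right) = 0.9183. Weighted = (52/58)*0.3912 + (6/58)*0.9183 = 0.4457. IG = 0.5788 - 0.4457 = 0.1331, which rounds to 0.133.

0.133


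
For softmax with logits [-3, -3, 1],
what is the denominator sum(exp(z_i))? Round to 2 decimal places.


Denom = e^-3=0.0498 + e^-3=0.0498 + e^1=2.7183. Sum = 2.8179, which rounds to 2.82.

2.82


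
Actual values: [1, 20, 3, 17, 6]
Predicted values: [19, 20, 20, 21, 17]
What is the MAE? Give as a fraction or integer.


MAE = (1/5) * (|1-19|=18 + |20-20|=0 + |3-20|=17 + |17-21|=4 + |6-17|=11). Sum = 50. MAE = 10.

10


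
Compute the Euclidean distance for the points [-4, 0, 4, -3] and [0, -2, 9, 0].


d = sqrt(sum of squared differences). (-4-0)^2=16, (0--2)^2=4, (4-9)^2=25, (-3-0)^2=9. Sum = 54.

sqrt(54)


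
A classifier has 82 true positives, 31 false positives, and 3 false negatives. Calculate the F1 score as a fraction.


Precision = 82/113 = 82/113. Recall = 82/85 = 82/85. F1 = 2*P*R/(P+R) = 82/99.

82/99


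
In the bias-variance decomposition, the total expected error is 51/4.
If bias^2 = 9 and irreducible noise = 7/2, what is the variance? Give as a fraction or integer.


Total error = bias^2 + variance + irreducible noise. So variance = 51/4 - 9 - 7/2 = 1/4.

1/4


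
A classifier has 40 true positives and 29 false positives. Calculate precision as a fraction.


Precision = TP / (TP + FP) = 40 / 69 = 40/69.

40/69


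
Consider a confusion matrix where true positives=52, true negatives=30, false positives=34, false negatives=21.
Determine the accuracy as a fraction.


Accuracy = (TP + TN) / (TP + TN + FP + FN) = (52 + 30) / 137 = 82/137.

82/137


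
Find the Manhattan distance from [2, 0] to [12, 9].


d = sum of absolute differences: |2-12|=10 + |0-9|=9 = 19.

19


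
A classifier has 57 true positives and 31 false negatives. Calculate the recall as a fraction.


Recall = TP / (TP + FN) = 57 / 88 = 57/88.

57/88


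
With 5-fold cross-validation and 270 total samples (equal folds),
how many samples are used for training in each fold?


Each validation fold has 270/5 = 54 samples. Training set = 270 - 54 = 216.

216


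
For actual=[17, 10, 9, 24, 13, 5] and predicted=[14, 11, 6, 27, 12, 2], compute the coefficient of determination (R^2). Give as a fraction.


Mean(y) = 13. SS_res = 38. SS_tot = 226. R^2 = 1 - 38/(226) = 94/113.

94/113


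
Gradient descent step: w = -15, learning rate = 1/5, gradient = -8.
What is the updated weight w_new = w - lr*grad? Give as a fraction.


w_new = -15 - 1/5 * -8 = -15 - -8/5 = -67/5.

-67/5


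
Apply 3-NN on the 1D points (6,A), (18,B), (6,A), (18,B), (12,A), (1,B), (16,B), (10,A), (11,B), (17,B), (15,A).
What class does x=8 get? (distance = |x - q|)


Distances: |6-8|=2, |18-8|=10, |6-8|=2, |18-8|=10, |12-8|=4, |1-8|=7, |16-8|=8, |10-8|=2, |11-8|=3, |17-8|=9, |15-8|=7. 3 nearest: (6,A), (6,A), (10,A). Counts: {'A': 3}. Majority class: A.

A


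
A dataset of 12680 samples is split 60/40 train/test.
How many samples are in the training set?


Test set = 12680 * 40% = 5072. Training set = 12680 - 5072 = 7608.

7608


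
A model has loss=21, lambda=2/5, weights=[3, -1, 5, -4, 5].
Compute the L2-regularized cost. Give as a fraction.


L2 sq norm = sum(w^2) = 76. J = 21 + 2/5 * 76 = 257/5.

257/5


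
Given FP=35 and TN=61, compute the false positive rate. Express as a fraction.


FPR = FP / (FP + TN) = 35 / 96 = 35/96.

35/96


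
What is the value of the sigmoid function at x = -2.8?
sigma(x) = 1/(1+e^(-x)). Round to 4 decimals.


sigma(-2.8) = 1/(1+e^(2.8)) = 1/(1+16.444647) = 1/17.444647 = 0.0573.

0.0573


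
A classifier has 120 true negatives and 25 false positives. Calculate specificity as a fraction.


Specificity = TN / (TN + FP) = 120 / 145 = 24/29.

24/29


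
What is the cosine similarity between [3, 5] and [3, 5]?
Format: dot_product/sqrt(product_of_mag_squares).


dot = 34. |a|^2 = 34, |b|^2 = 34. cos = 34/sqrt(1156).

34/sqrt(1156)


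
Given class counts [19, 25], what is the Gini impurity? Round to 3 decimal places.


Total = 44. Proportions: 19/44, 25/44. sum(p_i^2) = 0.5093. Gini = 1 - 0.5093 = 0.4907, which rounds to 0.491.

0.491


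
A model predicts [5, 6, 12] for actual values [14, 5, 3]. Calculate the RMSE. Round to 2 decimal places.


MSE = 54.3333. RMSE = sqrt(54.3333) = 7.37.

7.37


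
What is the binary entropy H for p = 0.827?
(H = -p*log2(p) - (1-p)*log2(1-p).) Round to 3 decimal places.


H = -0.827*log2(0.827) - 0.173*log2(0.173) = 0.665.

0.665


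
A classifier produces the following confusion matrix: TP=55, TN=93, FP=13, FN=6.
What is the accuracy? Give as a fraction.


Accuracy = (TP + TN) / (TP + TN + FP + FN) = (55 + 93) / 167 = 148/167.

148/167


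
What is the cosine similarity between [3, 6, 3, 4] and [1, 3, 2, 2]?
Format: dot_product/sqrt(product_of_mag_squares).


dot = 35. |a|^2 = 70, |b|^2 = 18. cos = 35/sqrt(1260).

35/sqrt(1260)


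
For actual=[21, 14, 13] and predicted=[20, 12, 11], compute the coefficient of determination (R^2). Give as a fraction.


Mean(y) = 16. SS_res = 9. SS_tot = 38. R^2 = 1 - 9/(38) = 29/38.

29/38


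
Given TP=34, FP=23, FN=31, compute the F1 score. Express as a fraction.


Precision = 34/57 = 34/57. Recall = 34/65 = 34/65. F1 = 2*P*R/(P+R) = 34/61.

34/61


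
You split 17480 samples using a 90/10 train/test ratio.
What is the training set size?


Test set = 17480 * 10% = 1748. Training set = 17480 - 1748 = 15732.

15732


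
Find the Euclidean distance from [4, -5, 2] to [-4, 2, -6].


d = sqrt(sum of squared differences). (4--4)^2=64, (-5-2)^2=49, (2--6)^2=64. Sum = 177.

sqrt(177)


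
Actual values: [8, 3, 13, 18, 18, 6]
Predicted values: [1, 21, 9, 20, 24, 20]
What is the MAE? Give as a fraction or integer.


MAE = (1/6) * (|8-1|=7 + |3-21|=18 + |13-9|=4 + |18-20|=2 + |18-24|=6 + |6-20|=14). Sum = 51. MAE = 17/2.

17/2


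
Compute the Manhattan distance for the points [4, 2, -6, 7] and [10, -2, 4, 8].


d = sum of absolute differences: |4-10|=6 + |2--2|=4 + |-6-4|=10 + |7-8|=1 = 21.

21


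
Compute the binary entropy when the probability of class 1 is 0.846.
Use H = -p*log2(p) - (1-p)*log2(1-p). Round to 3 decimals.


H = -0.846*log2(0.846) - 0.154*log2(0.154) = 0.620.

0.620


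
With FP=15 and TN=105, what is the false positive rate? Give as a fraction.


FPR = FP / (FP + TN) = 15 / 120 = 1/8.

1/8


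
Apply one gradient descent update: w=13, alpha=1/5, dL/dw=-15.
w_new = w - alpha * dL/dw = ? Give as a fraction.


w_new = 13 - 1/5 * -15 = 13 - -3 = 16.

16


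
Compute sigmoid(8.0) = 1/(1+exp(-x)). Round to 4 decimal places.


sigma(8.0) = 1/(1+e^(-8.0)) = 1/(1+0.000335) = 1/1.000335 = 0.9997.

0.9997


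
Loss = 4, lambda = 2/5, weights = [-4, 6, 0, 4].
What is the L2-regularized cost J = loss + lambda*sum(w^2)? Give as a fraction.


L2 sq norm = sum(w^2) = 68. J = 4 + 2/5 * 68 = 156/5.

156/5


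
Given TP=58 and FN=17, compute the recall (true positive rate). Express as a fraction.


Recall = TP / (TP + FN) = 58 / 75 = 58/75.

58/75


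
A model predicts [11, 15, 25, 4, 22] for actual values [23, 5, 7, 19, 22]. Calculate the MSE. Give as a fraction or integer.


MSE = (1/5) * ((23-11)^2=144 + (5-15)^2=100 + (7-25)^2=324 + (19-4)^2=225 + (22-22)^2=0). Sum = 793. MSE = 793/5.

793/5


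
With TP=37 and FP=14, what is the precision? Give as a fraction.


Precision = TP / (TP + FP) = 37 / 51 = 37/51.

37/51


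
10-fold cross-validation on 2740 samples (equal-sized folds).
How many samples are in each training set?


Each validation fold has 2740/10 = 274 samples. Training set = 2740 - 274 = 2466.

2466


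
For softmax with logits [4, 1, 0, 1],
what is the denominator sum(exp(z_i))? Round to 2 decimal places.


Denom = e^4=54.5982 + e^1=2.7183 + e^0=1.0000 + e^1=2.7183. Sum = 61.0348, which rounds to 61.03.

61.03


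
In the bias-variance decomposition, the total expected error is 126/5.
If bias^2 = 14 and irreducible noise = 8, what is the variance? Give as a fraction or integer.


Total error = bias^2 + variance + irreducible noise. So variance = 126/5 - 14 - 8 = 16/5.

16/5


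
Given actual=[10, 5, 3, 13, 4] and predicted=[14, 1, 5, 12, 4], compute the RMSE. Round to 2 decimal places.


MSE = 7.4000. RMSE = sqrt(7.4000) = 2.72.

2.72


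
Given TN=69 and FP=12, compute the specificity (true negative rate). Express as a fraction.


Specificity = TN / (TN + FP) = 69 / 81 = 23/27.

23/27


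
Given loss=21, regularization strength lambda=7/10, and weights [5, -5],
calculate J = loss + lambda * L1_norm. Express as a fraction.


L1 norm = sum(|w|) = 10. J = 21 + 7/10 * 10 = 28.

28


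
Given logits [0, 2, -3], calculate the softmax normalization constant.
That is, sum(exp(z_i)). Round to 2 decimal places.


Denom = e^0=1.0000 + e^2=7.3891 + e^-3=0.0498. Sum = 8.4389, which rounds to 8.44.

8.44


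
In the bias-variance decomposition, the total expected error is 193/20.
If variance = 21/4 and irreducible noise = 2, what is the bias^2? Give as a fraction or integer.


Total error = bias^2 + variance + irreducible noise. So bias^2 = 193/20 - 21/4 - 2 = 12/5.

12/5


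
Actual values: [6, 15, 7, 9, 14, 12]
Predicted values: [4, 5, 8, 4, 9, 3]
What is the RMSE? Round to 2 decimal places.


MSE = 39.3333. RMSE = sqrt(39.3333) = 6.27.

6.27
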